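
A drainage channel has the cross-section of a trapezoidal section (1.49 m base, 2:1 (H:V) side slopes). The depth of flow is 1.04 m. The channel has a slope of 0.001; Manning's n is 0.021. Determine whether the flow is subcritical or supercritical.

subcritical

With bottom width b = 1.49 m and side slope z = 2: A = (b + zy)y = (1.49 + 2×1.04)×1.04 = 3.713 m²; P = b + 2y√(1+z²) = 1.49 + 2×1.04×2.236 = 6.141 m.
Hydraulic radius R = A/P = 3.713/6.141 = 0.6046 m.
V = (1/n) R^(2/3) √S = (1/0.021) × 0.6046^(2/3) × √0.001 = 1.077 m/s. Hydraulic depth D_h = A/T = 3.713/5.65 = 0.6571 m.
Froude number Fr = V/√(g·D_h) = 1.077/√(9.81×0.6571) = 0.424, which is less than 1, so the flow is subcritical.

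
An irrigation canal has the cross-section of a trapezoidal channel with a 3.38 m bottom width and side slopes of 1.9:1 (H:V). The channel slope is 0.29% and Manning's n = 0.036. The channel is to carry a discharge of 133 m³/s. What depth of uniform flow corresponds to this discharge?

y_n = 4.37 m

Manning's equation rearranged: A R^(2/3) = nQ / (1·√S) = 0.036 × 133 / (√0.0029) = 88.91.
At y = 5.56 m: A R^(2/3) = 155.6 — over.
At y = 4.37 m: A R^(2/3) = 89.1 — ≈ 88.91.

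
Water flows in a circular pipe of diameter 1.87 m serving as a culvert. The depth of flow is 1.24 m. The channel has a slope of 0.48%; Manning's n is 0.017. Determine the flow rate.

For a circular section of diameter D = 1.87 m at depth y = 1.24 m, the central angle is θ = 2 arccos(1 − 2y/D) = 3.806 rad. Then A = (D²/8)(θ − sin θ) = 1.933 m² and P = Dθ/2 = 3.559 m.
Hydraulic radius R = A/P = 1.933/3.559 = 0.5432 m.
Manning's equation: Q = (1/n) A R^(2/3) S^(1/2) = (1/0.017) × 1.933 × 0.5432^(2/3) × 0.0048^(1/2) = 5.25 m³/s.

Q = 5.25 m³/s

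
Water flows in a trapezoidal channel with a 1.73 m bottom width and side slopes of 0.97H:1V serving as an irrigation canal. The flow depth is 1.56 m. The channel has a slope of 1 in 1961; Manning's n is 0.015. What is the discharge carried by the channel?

Q = 6.74 m³/s

With bottom width b = 1.73 m and side slope z = 0.97: A = (b + zy)y = (1.73 + 0.97×1.56)×1.56 = 5.059 m²; P = b + 2y√(1+z²) = 1.73 + 2×1.56×1.393 = 6.077 m.
Hydraulic radius R = A/P = 5.059/6.077 = 0.8326 m.
Manning's equation: Q = (1/n) A R^(2/3) S^(1/2) = (1/0.015) × 5.059 × 0.8326^(2/3) × 0.0005099^(1/2) = 6.74 m³/s.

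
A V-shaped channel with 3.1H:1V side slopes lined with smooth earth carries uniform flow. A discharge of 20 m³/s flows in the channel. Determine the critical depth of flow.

At critical depth, Q² T / (g A³) = 1, i.e. A³/T = Q²/g = 20²/9.81 = 40.77.
At y = 1.36 m: A³/T = 22.36 — short.
At y = 1.74 m: A³/T = 76.64 — over.
At y = 1.53 m: A³/T = 40.29 — matches.

y_c = 1.53 m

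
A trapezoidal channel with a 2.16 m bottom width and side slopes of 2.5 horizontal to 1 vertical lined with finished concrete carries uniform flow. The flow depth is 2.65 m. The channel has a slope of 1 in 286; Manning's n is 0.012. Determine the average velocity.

V = 6.22 m/s

With bottom width b = 2.16 m and side slope z = 2.5: A = (b + zy)y = (2.16 + 2.5×2.65)×2.65 = 23.28 m²; P = b + 2y√(1+z²) = 2.16 + 2×2.65×2.693 = 16.43 m.
Hydraulic radius R = A/P = 23.28/16.43 = 1.417 m.
From Manning's equation, V = (1/n) R^(2/3) S^(1/2) = (1/0.012) × 1.417^(2/3) × 0.003497^(1/2) = 6.22 m/s.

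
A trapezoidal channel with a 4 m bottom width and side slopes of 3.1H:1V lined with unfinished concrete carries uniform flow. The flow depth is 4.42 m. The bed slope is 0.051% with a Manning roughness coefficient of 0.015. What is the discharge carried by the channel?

With bottom width b = 4 m and side slope z = 3.1: A = (b + zy)y = (4 + 3.1×4.42)×4.42 = 78.24 m²; P = b + 2y√(1+z²) = 4 + 2×4.42×3.257 = 32.79 m.
Hydraulic radius R = A/P = 78.24/32.79 = 2.386 m.
Manning's equation: Q = (1/n) A R^(2/3) S^(1/2) = (1/0.015) × 78.24 × 2.386^(2/3) × 0.00051^(1/2) = 210 m³/s.

Q = 210 m³/s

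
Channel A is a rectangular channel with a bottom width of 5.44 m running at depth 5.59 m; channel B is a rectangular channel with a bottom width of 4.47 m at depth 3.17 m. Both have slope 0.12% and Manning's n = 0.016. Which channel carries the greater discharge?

channel A

Channel A: Flow area A = b·y = 5.44 × 5.59 = 30.41 m². Wetted perimeter P = b + 2y = 5.44 + 2×5.59 = 16.62 m. Hydraulic radius R = A/P = 30.41/16.62 = 1.83 m. Q_A = (1/0.016)·30.41·1.83^(2/3)·√0.0012 = 98.49 m³/s.
Channel B: Flow area A = b·y = 4.47 × 3.17 = 14.17 m². Wetted perimeter P = b + 2y = 4.47 + 2×3.17 = 10.81 m. Hydraulic radius R = A/P = 14.17/10.81 = 1.311 m. Q_B = (1/0.016)·14.17·1.311^(2/3)·√0.0012 = 36.74 m³/s.
Q_A = 98.49 m³/s vs Q_B = 36.74 m³/s, so channel A carries more.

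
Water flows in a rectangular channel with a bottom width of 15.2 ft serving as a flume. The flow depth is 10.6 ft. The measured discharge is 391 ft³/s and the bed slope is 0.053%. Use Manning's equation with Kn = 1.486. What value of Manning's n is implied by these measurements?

n = 0.038

Flow area A = b·y = 15.2 × 10.6 = 161.1 ft². Wetted perimeter P = b + 2y = 15.2 + 2×10.6 = 36.4 ft.
Hydraulic radius R = A/P = 161.1/36.4 = 4.426 ft.
Rearranging Manning's equation: n = (1.486/Q) A R^(2/3) S^(1/2) = (1.486/391) × 161.1 × 4.426^(2/3) × √0.00053 = 0.038.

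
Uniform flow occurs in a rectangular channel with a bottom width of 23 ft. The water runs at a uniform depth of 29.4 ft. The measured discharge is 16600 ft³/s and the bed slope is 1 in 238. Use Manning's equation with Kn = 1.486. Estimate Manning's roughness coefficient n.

n = 0.016

Flow area A = b·y = 23 × 29.4 = 676.2 ft². Wetted perimeter P = b + 2y = 23 + 2×29.4 = 81.8 ft.
Hydraulic radius R = A/P = 676.2/81.8 = 8.267 ft.
Rearranging Manning's equation: n = (1.486/Q) A R^(2/3) S^(1/2) = (1.486/16600) × 676.2 × 8.267^(2/3) × √0.004202 = 0.016.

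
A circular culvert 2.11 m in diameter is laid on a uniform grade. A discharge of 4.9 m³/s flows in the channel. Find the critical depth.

y_c = 1.05 m

At critical depth, Q² T / (g A³) = 1, i.e. A³/T = Q²/g = 4.9²/9.81 = 2.448.
Trying y = 0.881 m: A³/T = 1.271 — low.
Trying y = 1.26 m: A³/T = 4.993 — high.
Trying y = 1.05 m: A³/T = 2.487 — ≈ 2.448.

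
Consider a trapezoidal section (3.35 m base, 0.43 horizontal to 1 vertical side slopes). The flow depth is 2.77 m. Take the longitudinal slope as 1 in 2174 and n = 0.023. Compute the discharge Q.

With bottom width b = 3.35 m and side slope z = 0.43: A = (b + zy)y = (3.35 + 0.43×2.77)×2.77 = 12.58 m²; P = b + 2y√(1+z²) = 3.35 + 2×2.77×1.089 = 9.38 m.
Hydraulic radius R = A/P = 12.58/9.38 = 1.341 m.
Manning's equation: Q = (1/n) A R^(2/3) S^(1/2) = (1/0.023) × 12.58 × 1.341^(2/3) × 0.00046^(1/2) = 14.3 m³/s.

Q = 14.3 m³/s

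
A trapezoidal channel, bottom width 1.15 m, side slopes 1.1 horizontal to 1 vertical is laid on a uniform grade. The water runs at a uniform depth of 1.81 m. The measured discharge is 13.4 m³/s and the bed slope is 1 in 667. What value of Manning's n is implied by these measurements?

n = 0.015

With bottom width b = 1.15 m and side slope z = 1.1: A = (b + zy)y = (1.15 + 1.1×1.81)×1.81 = 5.685 m²; P = b + 2y√(1+z²) = 1.15 + 2×1.81×1.487 = 6.532 m.
Hydraulic radius R = A/P = 5.685/6.532 = 0.8704 m.
Rearranging Manning's equation: n = (1/Q) A R^(2/3) S^(1/2) = (1/13.4) × 5.685 × 0.8704^(2/3) × √0.001499 = 0.015.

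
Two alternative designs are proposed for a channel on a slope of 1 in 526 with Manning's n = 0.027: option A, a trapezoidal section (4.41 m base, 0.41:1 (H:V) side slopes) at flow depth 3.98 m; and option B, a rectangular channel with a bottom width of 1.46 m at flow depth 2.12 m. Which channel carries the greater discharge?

channel A

Channel A: With bottom width b = 4.41 m and side slope z = 0.41: A = (b + zy)y = (4.41 + 0.41×3.98)×3.98 = 24.05 m²; P = b + 2y√(1+z²) = 4.41 + 2×3.98×1.081 = 13.01 m. Hydraulic radius R = A/P = 24.05/13.01 = 1.848 m. Q_A = (1/0.027)·24.05·1.848^(2/3)·√0.001901 = 58.48 m³/s.
Channel B: Flow area A = b·y = 1.46 × 2.12 = 3.095 m². Wetted perimeter P = b + 2y = 1.46 + 2×2.12 = 5.7 m. Hydraulic radius R = A/P = 3.095/5.7 = 0.543 m. Q_B = (1/0.027)·3.095·0.543^(2/3)·√0.001901 = 3.327 m³/s.
Q_A = 58.48 m³/s vs Q_B = 3.327 m³/s, so channel A carries more.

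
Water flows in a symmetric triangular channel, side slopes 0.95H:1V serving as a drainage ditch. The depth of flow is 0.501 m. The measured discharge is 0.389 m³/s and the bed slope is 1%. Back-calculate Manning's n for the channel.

For a triangular section with side slope z = 0.95: A = zy² = 0.95×0.501² = 0.2385 m²; P = 2y√(1+z²) = 2×0.501×1.379 = 1.382 m.
Hydraulic radius R = A/P = 0.2385/1.382 = 0.1725 m.
Rearranging Manning's equation: n = (1/Q) A R^(2/3) S^(1/2) = (1/0.389) × 0.2385 × 0.1725^(2/3) × √0.01 = 0.019.

n = 0.019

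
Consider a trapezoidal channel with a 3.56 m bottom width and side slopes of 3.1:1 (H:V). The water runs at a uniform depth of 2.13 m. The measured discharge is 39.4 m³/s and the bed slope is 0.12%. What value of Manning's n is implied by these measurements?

n = 0.022

With bottom width b = 3.56 m and side slope z = 3.1: A = (b + zy)y = (3.56 + 3.1×2.13)×2.13 = 21.65 m²; P = b + 2y√(1+z²) = 3.56 + 2×2.13×3.257 = 17.44 m.
Hydraulic radius R = A/P = 21.65/17.44 = 1.242 m.
Rearranging Manning's equation: n = (1/Q) A R^(2/3) S^(1/2) = (1/39.4) × 21.65 × 1.242^(2/3) × √0.0012 = 0.022.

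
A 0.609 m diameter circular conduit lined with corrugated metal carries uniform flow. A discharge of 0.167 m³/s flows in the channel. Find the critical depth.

At critical depth, Q² T / (g A³) = 1, i.e. A³/T = Q²/g = 0.167²/9.81 = 0.002843.
Try y = 0.284 m: A³/T = 0.003887 — over.
Try y = 0.213 m: A³/T = 0.001288 — short.
Try y = 0.262 m: A³/T = 0.002854 — matches.

y_c = 0.262 m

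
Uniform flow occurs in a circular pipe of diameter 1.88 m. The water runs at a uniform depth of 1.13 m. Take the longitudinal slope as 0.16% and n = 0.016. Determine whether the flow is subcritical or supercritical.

For a circular section of diameter D = 1.88 m at depth y = 1.13 m, the central angle is θ = 2 arccos(1 − 2y/D) = 3.549 rad. Then A = (D²/8)(θ − sin θ) = 1.743 m² and P = Dθ/2 = 3.336 m.
Hydraulic radius R = A/P = 1.743/3.336 = 0.5224 m.
V = (1/n) R^(2/3) √S = (1/0.016) × 0.5224^(2/3) × √0.0016 = 1.622 m/s. Hydraulic depth D_h = A/T = 1.743/1.841 = 0.9465 m.
Froude number Fr = V/√(g·D_h) = 1.622/√(9.81×0.9465) = 0.532, which is less than 1, so the flow is subcritical.

subcritical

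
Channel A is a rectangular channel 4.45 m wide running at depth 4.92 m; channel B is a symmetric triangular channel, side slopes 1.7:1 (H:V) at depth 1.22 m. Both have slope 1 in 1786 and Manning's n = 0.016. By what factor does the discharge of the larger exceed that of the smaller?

Channel A: Flow area A = b·y = 4.45 × 4.92 = 21.89 m². Wetted perimeter P = b + 2y = 4.45 + 2×4.92 = 14.29 m. Hydraulic radius R = A/P = 21.89/14.29 = 1.532 m. Q_A = (1/0.016)·21.89·1.532^(2/3)·√0.0005599 = 43.03 m³/s.
Channel B: For a triangular section with side slope z = 1.7: A = zy² = 1.7×1.22² = 2.53 m²; P = 2y√(1+z²) = 2×1.22×1.972 = 4.812 m. Hydraulic radius R = A/P = 2.53/4.812 = 0.5258 m. Q_B = (1/0.016)·2.53·0.5258^(2/3)·√0.0005599 = 2.438 m³/s.
The larger discharge is 43.03 m³/s and the smaller is 2.438 m³/s; the ratio is 17.7.

17.7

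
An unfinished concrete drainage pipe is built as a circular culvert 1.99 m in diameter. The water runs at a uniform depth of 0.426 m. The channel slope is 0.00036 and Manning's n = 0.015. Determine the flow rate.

For a circular section of diameter D = 1.99 m at depth y = 0.426 m, the central angle is θ = 2 arccos(1 − 2y/D) = 1.924 rad. Then A = (D²/8)(θ − sin θ) = 0.488 m² and P = Dθ/2 = 1.914 m.
Hydraulic radius R = A/P = 0.488/1.914 = 0.2549 m.
Manning's equation: Q = (1/n) A R^(2/3) S^(1/2) = (1/0.015) × 0.488 × 0.2549^(2/3) × 0.00036^(1/2) = 0.248 m³/s.

Q = 0.248 m³/s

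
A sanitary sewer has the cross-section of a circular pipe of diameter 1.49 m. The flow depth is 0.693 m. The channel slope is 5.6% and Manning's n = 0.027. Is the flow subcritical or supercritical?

For a circular section of diameter D = 1.49 m at depth y = 0.693 m, the central angle is θ = 2 arccos(1 − 2y/D) = 3.002 rad. Then A = (D²/8)(θ − sin θ) = 0.7944 m² and P = Dθ/2 = 2.236 m.
Hydraulic radius R = A/P = 0.7944/2.236 = 0.3552 m.
V = (1/n) R^(2/3) √S = (1/0.027) × 0.3552^(2/3) × √0.056 = 4.396 m/s. Hydraulic depth D_h = A/T = 0.7944/1.486 = 0.5345 m.
Froude number Fr = V/√(g·D_h) = 4.396/√(9.81×0.5345) = 1.92, which is greater than 1, so the flow is supercritical.

supercritical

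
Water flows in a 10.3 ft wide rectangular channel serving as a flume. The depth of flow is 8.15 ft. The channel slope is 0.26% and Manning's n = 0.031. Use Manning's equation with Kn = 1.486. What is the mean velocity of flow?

V = 5.26 ft/s

Flow area A = b·y = 10.3 × 8.15 = 83.95 ft². Wetted perimeter P = b + 2y = 10.3 + 2×8.15 = 26.6 ft.
Hydraulic radius R = A/P = 83.95/26.6 = 3.156 ft.
From Manning's equation, V = (1.486/n) R^(2/3) S^(1/2) = (1.486/0.031) × 3.156^(2/3) × 0.0026^(1/2) = 5.26 ft/s.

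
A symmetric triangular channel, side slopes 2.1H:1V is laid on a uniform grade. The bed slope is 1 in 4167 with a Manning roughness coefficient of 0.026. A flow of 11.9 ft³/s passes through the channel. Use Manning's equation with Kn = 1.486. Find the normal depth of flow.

y_n = 2.45 ft

Manning's equation rearranged: A R^(2/3) = nQ / (1.486·√S) = 0.026 × 11.9 / (1.486 × √0.00024) = 13.44.
At y = 3.13 ft: A R^(2/3) = 25.91 — too large.
At y = 2.45 ft: A R^(2/3) = 13.48 — ≈ 13.44.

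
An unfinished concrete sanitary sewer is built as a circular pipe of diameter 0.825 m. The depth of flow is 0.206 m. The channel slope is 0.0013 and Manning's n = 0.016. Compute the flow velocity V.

V = 0.551 m/s

For a circular section of diameter D = 0.825 m at depth y = 0.206 m, the central angle is θ = 2 arccos(1 − 2y/D) = 2.093 rad. Then A = (D²/8)(θ − sin θ) = 0.1043 m² and P = Dθ/2 = 0.8634 m.
Hydraulic radius R = A/P = 0.1043/0.8634 = 0.1208 m.
From Manning's equation, V = (1/n) R^(2/3) S^(1/2) = (1/0.016) × 0.1208^(2/3) × 0.0013^(1/2) = 0.551 m/s.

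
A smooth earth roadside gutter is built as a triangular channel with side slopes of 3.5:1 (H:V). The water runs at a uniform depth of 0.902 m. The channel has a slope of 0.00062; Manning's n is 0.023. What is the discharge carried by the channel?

Q = 1.77 m³/s

For a triangular section with side slope z = 3.5: A = zy² = 3.5×0.902² = 2.848 m²; P = 2y√(1+z²) = 2×0.902×3.64 = 6.567 m.
Hydraulic radius R = A/P = 2.848/6.567 = 0.4336 m.
Manning's equation: Q = (1/n) A R^(2/3) S^(1/2) = (1/0.023) × 2.848 × 0.4336^(2/3) × 0.00062^(1/2) = 1.77 m³/s.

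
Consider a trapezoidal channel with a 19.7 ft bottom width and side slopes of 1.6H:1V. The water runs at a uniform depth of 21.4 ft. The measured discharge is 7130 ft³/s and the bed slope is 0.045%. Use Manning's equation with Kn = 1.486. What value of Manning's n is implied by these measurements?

n = 0.026

With bottom width b = 19.7 ft and side slope z = 1.6: A = (b + zy)y = (19.7 + 1.6×21.4)×21.4 = 1154 ft²; P = b + 2y√(1+z²) = 19.7 + 2×21.4×1.887 = 100.5 ft.
Hydraulic radius R = A/P = 1154/100.5 = 11.49 ft.
Rearranging Manning's equation: n = (1.486/Q) A R^(2/3) S^(1/2) = (1.486/7130) × 1154 × 11.49^(2/3) × √0.00045 = 0.026.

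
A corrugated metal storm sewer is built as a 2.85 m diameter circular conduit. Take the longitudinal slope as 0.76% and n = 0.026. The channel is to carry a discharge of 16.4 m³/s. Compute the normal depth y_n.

y_n = 2.24 m

Manning's equation rearranged: A R^(2/3) = nQ / (1·√S) = 0.026 × 16.4 / (√0.0076) = 4.891.
Trying y = 1.55 m: A R^(2/3) = 2.927 — too small.
Trying y = 2.61 m: A R^(2/3) = 5.456 — too large.
Trying y = 2.24 m: A R^(2/3) = 4.886 — ≈ 4.891.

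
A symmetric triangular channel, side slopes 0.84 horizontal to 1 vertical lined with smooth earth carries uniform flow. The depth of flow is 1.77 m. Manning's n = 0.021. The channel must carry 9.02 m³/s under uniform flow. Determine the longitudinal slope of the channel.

S = 0.011

For a triangular section with side slope z = 0.84: A = zy² = 0.84×1.77² = 2.632 m²; P = 2y√(1+z²) = 2×1.77×1.306 = 4.623 m.
Hydraulic radius R = A/P = 2.632/4.623 = 0.5692 m.
From Manning's equation, S = [nQ / (1 A R^(2/3))]² = [0.021 × 9.02 / (1 × 2.632 × 0.5692^(2/3))]² = 0.011.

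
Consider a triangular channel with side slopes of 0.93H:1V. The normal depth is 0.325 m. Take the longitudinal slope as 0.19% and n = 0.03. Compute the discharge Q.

Q = 0.0329 m³/s

For a triangular section with side slope z = 0.93: A = zy² = 0.93×0.325² = 0.09823 m²; P = 2y√(1+z²) = 2×0.325×1.366 = 0.8876 m.
Hydraulic radius R = A/P = 0.09823/0.8876 = 0.1107 m.
Manning's equation: Q = (1/n) A R^(2/3) S^(1/2) = (1/0.03) × 0.09823 × 0.1107^(2/3) × 0.0019^(1/2) = 0.0329 m³/s.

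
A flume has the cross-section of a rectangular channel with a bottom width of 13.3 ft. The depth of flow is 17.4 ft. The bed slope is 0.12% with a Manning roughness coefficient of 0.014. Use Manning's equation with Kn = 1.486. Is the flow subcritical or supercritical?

Flow area A = b·y = 13.3 × 17.4 = 231.4 ft². Wetted perimeter P = b + 2y = 13.3 + 2×17.4 = 48.1 ft.
Hydraulic radius R = A/P = 231.4/48.1 = 4.811 ft.
V = (1.486/n) R^(2/3) √S = (1.486/0.014) × 4.811^(2/3) × √0.0012 = 10.48 ft/s. Hydraulic depth D_h = A/T = 231.4/13.3 = 17.4 ft.
Froude number Fr = V/√(g·D_h) = 10.48/√(32.2×17.4) = 0.443, which is less than 1, so the flow is subcritical.

subcritical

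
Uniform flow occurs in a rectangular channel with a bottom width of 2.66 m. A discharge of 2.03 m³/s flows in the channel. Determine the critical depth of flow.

For a rectangular channel, critical depth y_c = (q²/g)^(1/3) where q = Q/b = 2.03/2.66 = 0.7632 m²/s.
So y_c = (0.7632²/9.81)^(1/3) = 0.39 m.

y_c = 0.39 m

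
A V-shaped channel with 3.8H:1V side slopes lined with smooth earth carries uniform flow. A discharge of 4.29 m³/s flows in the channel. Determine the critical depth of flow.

y_c = 0.764 m

At critical depth, Q² T / (g A³) = 1, i.e. A³/T = Q²/g = 4.29²/9.81 = 1.876.
At y = 0.923 m: A³/T = 4.837 — over.
At y = 0.546 m: A³/T = 0.3503 — short.
At y = 0.764 m: A³/T = 1.879 — close enough.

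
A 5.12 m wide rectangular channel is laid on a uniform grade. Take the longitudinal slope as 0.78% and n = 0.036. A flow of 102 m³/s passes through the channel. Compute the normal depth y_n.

Manning's equation rearranged: A R^(2/3) = nQ / (1·√S) = 0.036 × 102 / (√0.0078) = 41.58.
Try y = 6.06 m: A R^(2/3) = 45.91 — too large.
Try y = 4.46 m: A R^(2/3) = 31.58 — too small.
Try y = 5.58 m: A R^(2/3) = 41.57 — matches.

y_n = 5.58 m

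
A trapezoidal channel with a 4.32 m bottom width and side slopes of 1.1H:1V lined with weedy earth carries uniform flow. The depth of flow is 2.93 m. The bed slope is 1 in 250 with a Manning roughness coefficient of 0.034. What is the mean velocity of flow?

With bottom width b = 4.32 m and side slope z = 1.1: A = (b + zy)y = (4.32 + 1.1×2.93)×2.93 = 22.1 m²; P = b + 2y√(1+z²) = 4.32 + 2×2.93×1.487 = 13.03 m.
Hydraulic radius R = A/P = 22.1/13.03 = 1.696 m.
From Manning's equation, V = (1/n) R^(2/3) S^(1/2) = (1/0.034) × 1.696^(2/3) × 0.004^(1/2) = 2.65 m/s.

V = 2.65 m/s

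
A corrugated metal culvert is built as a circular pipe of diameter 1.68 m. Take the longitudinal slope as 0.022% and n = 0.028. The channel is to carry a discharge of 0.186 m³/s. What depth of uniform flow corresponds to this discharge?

y_n = 0.611 m

Manning's equation rearranged: A R^(2/3) = nQ / (1·√S) = 0.028 × 0.186 / (√0.00022) = 0.3511.
Try y = 0.696 m: A R^(2/3) = 0.4466 — too large.
Try y = 0.611 m: A R^(2/3) = 0.3513 — close enough.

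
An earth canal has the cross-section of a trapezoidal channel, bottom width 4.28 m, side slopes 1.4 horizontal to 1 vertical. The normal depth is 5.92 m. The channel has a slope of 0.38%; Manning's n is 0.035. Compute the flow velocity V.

With bottom width b = 4.28 m and side slope z = 1.4: A = (b + zy)y = (4.28 + 1.4×5.92)×5.92 = 74.4 m²; P = b + 2y√(1+z²) = 4.28 + 2×5.92×1.72 = 24.65 m.
Hydraulic radius R = A/P = 74.4/24.65 = 3.018 m.
From Manning's equation, V = (1/n) R^(2/3) S^(1/2) = (1/0.035) × 3.018^(2/3) × 0.0038^(1/2) = 3.68 m/s.

V = 3.68 m/s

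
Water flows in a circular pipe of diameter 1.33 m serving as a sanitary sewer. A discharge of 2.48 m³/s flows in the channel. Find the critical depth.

y_c = 0.844 m

At critical depth, Q² T / (g A³) = 1, i.e. A³/T = Q²/g = 2.48²/9.81 = 0.627.
At y = 0.639 m: A³/T = 0.2164 — short.
At y = 0.844 m: A³/T = 0.6276 — close enough.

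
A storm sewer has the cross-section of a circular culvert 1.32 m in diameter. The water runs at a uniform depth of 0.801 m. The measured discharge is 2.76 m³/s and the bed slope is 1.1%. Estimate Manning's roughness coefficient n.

n = 0.017

For a circular section of diameter D = 1.32 m at depth y = 0.801 m, the central angle is θ = 2 arccos(1 − 2y/D) = 3.572 rad. Then A = (D²/8)(θ − sin θ) = 0.8689 m² and P = Dθ/2 = 2.358 m.
Hydraulic radius R = A/P = 0.8689/2.358 = 0.3686 m.
Rearranging Manning's equation: n = (1/Q) A R^(2/3) S^(1/2) = (1/2.76) × 0.8689 × 0.3686^(2/3) × √0.011 = 0.017.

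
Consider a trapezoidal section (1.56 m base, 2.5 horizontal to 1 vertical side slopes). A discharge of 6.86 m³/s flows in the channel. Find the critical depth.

At critical depth, Q² T / (g A³) = 1, i.e. A³/T = Q²/g = 6.86²/9.81 = 4.797.
At y = 0.613 m: A³/T = 1.473 — low.
At y = 0.903 m: A³/T = 6.743 — high.
At y = 0.829 m: A³/T = 4.787 — matches.

y_c = 0.829 m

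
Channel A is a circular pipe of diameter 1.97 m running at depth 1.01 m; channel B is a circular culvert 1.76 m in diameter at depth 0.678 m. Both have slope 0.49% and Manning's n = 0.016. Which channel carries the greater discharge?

Channel A: For a circular section of diameter D = 1.97 m at depth y = 1.01 m, the central angle is θ = 2 arccos(1 − 2y/D) = 3.192 rad. Then A = (D²/8)(θ − sin θ) = 1.573 m² and P = Dθ/2 = 3.144 m. Hydraulic radius R = A/P = 1.573/3.144 = 0.5003 m. Q_A = (1/0.016)·1.573·0.5003^(2/3)·√0.0049 = 4.338 m³/s.
Channel B: For a circular section of diameter D = 1.76 m at depth y = 0.678 m, the central angle is θ = 2 arccos(1 − 2y/D) = 2.678 rad. Then A = (D²/8)(θ − sin θ) = 0.8641 m² and P = Dθ/2 = 2.357 m. Hydraulic radius R = A/P = 0.8641/2.357 = 0.3666 m. Q_B = (1/0.016)·0.8641·0.3666^(2/3)·√0.0049 = 1.936 m³/s.
Q_A = 4.338 m³/s vs Q_B = 1.936 m³/s, so channel A carries more.

channel A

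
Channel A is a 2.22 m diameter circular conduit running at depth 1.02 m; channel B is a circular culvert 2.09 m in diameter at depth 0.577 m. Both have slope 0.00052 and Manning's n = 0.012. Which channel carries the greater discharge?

Channel A: For a circular section of diameter D = 2.22 m at depth y = 1.02 m, the central angle is θ = 2 arccos(1 − 2y/D) = 2.979 rad. Then A = (D²/8)(θ − sin θ) = 1.736 m² and P = Dθ/2 = 3.307 m. Hydraulic radius R = A/P = 1.736/3.307 = 0.5249 m. Q_A = (1/0.012)·1.736·0.5249^(2/3)·√0.00052 = 2.146 m³/s.
Channel B: For a circular section of diameter D = 2.09 m at depth y = 0.577 m, the central angle is θ = 2 arccos(1 − 2y/D) = 2.213 rad. Then A = (D²/8)(θ − sin θ) = 0.771 m² and P = Dθ/2 = 2.312 m. Hydraulic radius R = A/P = 0.771/2.312 = 0.3334 m. Q_B = (1/0.012)·0.771·0.3334^(2/3)·√0.00052 = 0.7044 m³/s.
Q_A = 2.146 m³/s vs Q_B = 0.7044 m³/s, so channel A carries more.

channel A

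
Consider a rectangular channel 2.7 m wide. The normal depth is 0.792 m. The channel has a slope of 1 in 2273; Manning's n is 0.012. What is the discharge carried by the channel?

Flow area A = b·y = 2.7 × 0.792 = 2.138 m². Wetted perimeter P = b + 2y = 2.7 + 2×0.792 = 4.284 m.
Hydraulic radius R = A/P = 2.138/4.284 = 0.4992 m.
Manning's equation: Q = (1/n) A R^(2/3) S^(1/2) = (1/0.012) × 2.138 × 0.4992^(2/3) × 0.0004399^(1/2) = 2.35 m³/s.

Q = 2.35 m³/s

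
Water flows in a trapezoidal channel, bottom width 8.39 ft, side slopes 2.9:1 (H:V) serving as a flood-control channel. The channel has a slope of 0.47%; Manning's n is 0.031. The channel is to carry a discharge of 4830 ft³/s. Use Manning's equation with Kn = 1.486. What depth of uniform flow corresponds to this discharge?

Manning's equation rearranged: A R^(2/3) = nQ / (1.486·√S) = 0.031 × 4830 / (1.486 × √0.0047) = 1470.
Trying y = 12.5 ft: A R^(2/3) = 1955 — high.
Trying y = 7.62 ft: A R^(2/3) = 606 — low.
Trying y = 11.1 ft: A R^(2/3) = 1469 — matches.

y_n = 11.1 ft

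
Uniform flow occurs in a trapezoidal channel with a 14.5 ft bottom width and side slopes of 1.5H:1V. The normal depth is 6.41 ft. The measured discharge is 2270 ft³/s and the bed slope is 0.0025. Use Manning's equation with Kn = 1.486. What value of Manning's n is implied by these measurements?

With bottom width b = 14.5 ft and side slope z = 1.5: A = (b + zy)y = (14.5 + 1.5×6.41)×6.41 = 154.6 ft²; P = b + 2y√(1+z²) = 14.5 + 2×6.41×1.803 = 37.61 ft.
Hydraulic radius R = A/P = 154.6/37.61 = 4.11 ft.
Rearranging Manning's equation: n = (1.486/Q) A R^(2/3) S^(1/2) = (1.486/2270) × 154.6 × 4.11^(2/3) × √0.0025 = 0.013.

n = 0.013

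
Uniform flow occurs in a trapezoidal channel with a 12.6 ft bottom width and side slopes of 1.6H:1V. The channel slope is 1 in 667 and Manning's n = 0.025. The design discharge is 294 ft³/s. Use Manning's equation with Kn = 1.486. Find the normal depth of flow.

y_n = 3.68 ft

Manning's equation rearranged: A R^(2/3) = nQ / (1.486·√S) = 0.025 × 294 / (1.486 × √0.001499) = 127.7.
At y = 4.08 ft: A R^(2/3) = 154.6 — over.
At y = 3.68 ft: A R^(2/3) = 127.6 — matches.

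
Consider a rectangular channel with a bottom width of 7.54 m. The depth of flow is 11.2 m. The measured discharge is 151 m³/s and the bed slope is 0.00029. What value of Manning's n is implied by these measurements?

Flow area A = b·y = 7.54 × 11.2 = 84.45 m². Wetted perimeter P = b + 2y = 7.54 + 2×11.2 = 29.94 m.
Hydraulic radius R = A/P = 84.45/29.94 = 2.821 m.
Rearranging Manning's equation: n = (1/Q) A R^(2/3) S^(1/2) = (1/151) × 84.45 × 2.821^(2/3) × √0.00029 = 0.019.

n = 0.019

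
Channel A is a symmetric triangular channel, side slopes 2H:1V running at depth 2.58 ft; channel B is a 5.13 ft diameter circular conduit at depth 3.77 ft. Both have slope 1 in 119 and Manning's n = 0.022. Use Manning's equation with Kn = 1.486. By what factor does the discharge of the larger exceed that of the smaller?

Channel A: For a triangular section with side slope z = 2: A = zy² = 2×2.58² = 13.31 ft²; P = 2y√(1+z²) = 2×2.58×2.236 = 11.54 ft. Hydraulic radius R = A/P = 13.31/11.54 = 1.154 ft. Q_A = (1.486/0.022)·13.31·1.154^(2/3)·√0.008403 = 90.68 ft³/s.
Channel B: For a circular section of diameter D = 5.13 ft at depth y = 3.77 ft, the central angle is θ = 2 arccos(1 − 2y/D) = 4.12 rad. Then A = (D²/8)(θ − sin θ) = 16.28 ft² and P = Dθ/2 = 10.57 ft. Hydraulic radius R = A/P = 16.28/10.57 = 1.541 ft. Q_B = (1.486/0.022)·16.28·1.541^(2/3)·√0.008403 = 134.5 ft³/s.
The larger discharge is 134.5 ft³/s and the smaller is 90.68 ft³/s; the ratio is 1.48.

1.48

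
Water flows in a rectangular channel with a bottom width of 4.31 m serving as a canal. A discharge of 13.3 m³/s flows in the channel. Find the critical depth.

For a rectangular channel, critical depth y_c = (q²/g)^(1/3) where q = Q/b = 13.3/4.31 = 3.086 m²/s.
So y_c = (3.086²/9.81)^(1/3) = 0.99 m.

y_c = 0.99 m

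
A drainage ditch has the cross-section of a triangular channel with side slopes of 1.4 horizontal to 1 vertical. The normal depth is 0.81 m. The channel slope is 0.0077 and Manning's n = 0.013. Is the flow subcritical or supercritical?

For a triangular section with side slope z = 1.4: A = zy² = 1.4×0.81² = 0.9185 m²; P = 2y√(1+z²) = 2×0.81×1.72 = 2.787 m.
Hydraulic radius R = A/P = 0.9185/2.787 = 0.3296 m.
V = (1/n) R^(2/3) √S = (1/0.013) × 0.3296^(2/3) × √0.0077 = 3.221 m/s. Hydraulic depth D_h = A/T = 0.9185/2.268 = 0.405 m.
Froude number Fr = V/√(g·D_h) = 3.221/√(9.81×0.405) = 1.62, which is greater than 1, so the flow is supercritical.

supercritical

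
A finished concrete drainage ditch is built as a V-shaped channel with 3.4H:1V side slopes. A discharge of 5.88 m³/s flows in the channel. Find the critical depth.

At critical depth, Q² T / (g A³) = 1, i.e. A³/T = Q²/g = 5.88²/9.81 = 3.524.
At y = 1.14 m: A³/T = 11.13 — over.
At y = 0.809 m: A³/T = 2.003 — short.
At y = 0.906 m: A³/T = 3.528 — close enough.

y_c = 0.906 m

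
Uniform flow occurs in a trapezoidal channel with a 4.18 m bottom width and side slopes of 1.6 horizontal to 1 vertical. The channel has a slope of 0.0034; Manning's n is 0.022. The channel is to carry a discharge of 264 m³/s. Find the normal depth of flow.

y_n = 4.66 m

Manning's equation rearranged: A R^(2/3) = nQ / (1·√S) = 0.022 × 264 / (√0.0034) = 99.61.
Try y = 5.2 m: A R^(2/3) = 127 — high.
Try y = 4.66 m: A R^(2/3) = 99.65 — matches.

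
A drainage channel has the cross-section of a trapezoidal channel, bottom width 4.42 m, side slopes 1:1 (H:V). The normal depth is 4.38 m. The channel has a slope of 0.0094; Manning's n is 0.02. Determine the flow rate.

With bottom width b = 4.42 m and side slope z = 1: A = (b + zy)y = (4.42 + 1×4.38)×4.38 = 38.54 m²; P = b + 2y√(1+z²) = 4.42 + 2×4.38×1.414 = 16.81 m.
Hydraulic radius R = A/P = 38.54/16.81 = 2.293 m.
Manning's equation: Q = (1/n) A R^(2/3) S^(1/2) = (1/0.02) × 38.54 × 2.293^(2/3) × 0.0094^(1/2) = 325 m³/s.

Q = 325 m³/s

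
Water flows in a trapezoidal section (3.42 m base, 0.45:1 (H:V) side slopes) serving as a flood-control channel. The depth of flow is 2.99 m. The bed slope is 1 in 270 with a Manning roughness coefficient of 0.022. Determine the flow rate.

Q = 50 m³/s

With bottom width b = 3.42 m and side slope z = 0.45: A = (b + zy)y = (3.42 + 0.45×2.99)×2.99 = 14.25 m²; P = b + 2y√(1+z²) = 3.42 + 2×2.99×1.097 = 9.978 m.
Hydraulic radius R = A/P = 14.25/9.978 = 1.428 m.
Manning's equation: Q = (1/n) A R^(2/3) S^(1/2) = (1/0.022) × 14.25 × 1.428^(2/3) × 0.003704^(1/2) = 50 m³/s.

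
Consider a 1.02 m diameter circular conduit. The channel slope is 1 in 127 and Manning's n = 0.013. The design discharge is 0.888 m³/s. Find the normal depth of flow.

Manning's equation rearranged: A R^(2/3) = nQ / (1·√S) = 0.013 × 0.888 / (√0.007874) = 0.1301.
At y = 0.316 m: A R^(2/3) = 0.06847 — too small.
At y = 0.54 m: A R^(2/3) = 0.1808 — too large.
At y = 0.446 m: A R^(2/3) = 0.1301 — close enough.

y_n = 0.446 m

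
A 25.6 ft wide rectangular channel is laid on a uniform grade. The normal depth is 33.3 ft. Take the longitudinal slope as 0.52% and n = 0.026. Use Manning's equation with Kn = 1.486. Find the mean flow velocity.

Flow area A = b·y = 25.6 × 33.3 = 852.5 ft². Wetted perimeter P = b + 2y = 25.6 + 2×33.3 = 92.2 ft.
Hydraulic radius R = A/P = 852.5/92.2 = 9.246 ft.
From Manning's equation, V = (1.486/n) R^(2/3) S^(1/2) = (1.486/0.026) × 9.246^(2/3) × 0.0052^(1/2) = 18.2 ft/s.

V = 18.2 ft/s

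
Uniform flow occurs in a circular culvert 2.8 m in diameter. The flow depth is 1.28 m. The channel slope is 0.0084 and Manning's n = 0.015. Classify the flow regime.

supercritical

For a circular section of diameter D = 2.8 m at depth y = 1.28 m, the central angle is θ = 2 arccos(1 − 2y/D) = 2.97 rad. Then A = (D²/8)(θ − sin θ) = 2.743 m² and P = Dθ/2 = 4.158 m.
Hydraulic radius R = A/P = 2.743/4.158 = 0.6597 m.
V = (1/n) R^(2/3) √S = (1/0.015) × 0.6597^(2/3) × √0.0084 = 4.631 m/s. Hydraulic depth D_h = A/T = 2.743/2.79 = 0.9833 m.
Froude number Fr = V/√(g·D_h) = 4.631/√(9.81×0.9833) = 1.49, which is greater than 1, so the flow is supercritical.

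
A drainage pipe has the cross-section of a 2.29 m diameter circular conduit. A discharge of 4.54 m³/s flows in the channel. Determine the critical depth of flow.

At critical depth, Q² T / (g A³) = 1, i.e. A³/T = Q²/g = 4.54²/9.81 = 2.101.
At y = 0.699 m: A³/T = 0.5719 — short.
At y = 1.14 m: A³/T = 3.751 — over.
At y = 0.98 m: A³/T = 2.103 — close enough.

y_c = 0.98 m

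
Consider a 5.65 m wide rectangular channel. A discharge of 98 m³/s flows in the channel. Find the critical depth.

For a rectangular channel, critical depth y_c = (q²/g)^(1/3) where q = Q/b = 98/5.65 = 17.35 m²/s.
So y_c = (17.35²/9.81)^(1/3) = 3.13 m.

y_c = 3.13 m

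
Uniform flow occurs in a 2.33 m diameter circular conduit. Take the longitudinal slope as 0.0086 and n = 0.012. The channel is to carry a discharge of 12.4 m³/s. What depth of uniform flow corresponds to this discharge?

Manning's equation rearranged: A R^(2/3) = nQ / (1·√S) = 0.012 × 12.4 / (√0.0086) = 1.605.
Try y = 0.906 m: A R^(2/3) = 0.9515 — low.
Try y = 1.38 m: A R^(2/3) = 1.959 — high.
Try y = 1.22 m: A R^(2/3) = 1.607 — ≈ 1.605.

y_n = 1.22 m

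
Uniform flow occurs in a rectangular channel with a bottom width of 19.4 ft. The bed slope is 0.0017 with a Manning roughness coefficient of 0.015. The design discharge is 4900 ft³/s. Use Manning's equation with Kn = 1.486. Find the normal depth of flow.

Manning's equation rearranged: A R^(2/3) = nQ / (1.486·√S) = 0.015 × 4900 / (1.486 × √0.0017) = 1200.
Try y = 20.3 ft: A R^(2/3) = 1381 — high.
Try y = 12.7 ft: A R^(2/3) = 767.6 — low.
Try y = 18.1 ft: A R^(2/3) = 1200 — ≈ 1200.

y_n = 18.1 ft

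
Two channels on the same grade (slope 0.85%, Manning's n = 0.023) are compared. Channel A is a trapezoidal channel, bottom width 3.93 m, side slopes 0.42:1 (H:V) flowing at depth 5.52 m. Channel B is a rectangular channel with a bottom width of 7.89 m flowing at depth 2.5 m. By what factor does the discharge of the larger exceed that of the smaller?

2.21

Channel A: With bottom width b = 3.93 m and side slope z = 0.42: A = (b + zy)y = (3.93 + 0.42×5.52)×5.52 = 34.49 m²; P = b + 2y√(1+z²) = 3.93 + 2×5.52×1.085 = 15.9 m. Hydraulic radius R = A/P = 34.49/15.9 = 2.169 m. Q_A = (1/0.023)·34.49·2.169^(2/3)·√0.0085 = 231.6 m³/s.
Channel B: Flow area A = b·y = 7.89 × 2.5 = 19.72 m². Wetted perimeter P = b + 2y = 7.89 + 2×2.5 = 12.89 m. Hydraulic radius R = A/P = 19.72/12.89 = 1.53 m. Q_B = (1/0.023)·19.72·1.53^(2/3)·√0.0085 = 105 m³/s.
The larger discharge is 231.6 m³/s and the smaller is 105 m³/s; the ratio is 2.21.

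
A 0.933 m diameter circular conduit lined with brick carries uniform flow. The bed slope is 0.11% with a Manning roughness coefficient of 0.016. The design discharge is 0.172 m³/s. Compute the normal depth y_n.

Manning's equation rearranged: A R^(2/3) = nQ / (1·√S) = 0.016 × 0.172 / (√0.0011) = 0.08298.
Trying y = 0.396 m: A R^(2/3) = 0.09722 — over.
Trying y = 0.275 m: A R^(2/3) = 0.04902 — short.
Trying y = 0.363 m: A R^(2/3) = 0.08297 — matches.

y_n = 0.363 m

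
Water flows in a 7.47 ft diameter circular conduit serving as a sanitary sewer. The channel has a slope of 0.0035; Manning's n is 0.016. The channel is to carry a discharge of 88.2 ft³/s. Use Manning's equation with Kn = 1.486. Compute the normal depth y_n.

Manning's equation rearranged: A R^(2/3) = nQ / (1.486·√S) = 0.016 × 88.2 / (1.486 × √0.0035) = 16.05.
Try y = 2.82 ft: A R^(2/3) = 20.13 — high.
Try y = 2.5 ft: A R^(2/3) = 16.05 — close enough.

y_n = 2.5 ft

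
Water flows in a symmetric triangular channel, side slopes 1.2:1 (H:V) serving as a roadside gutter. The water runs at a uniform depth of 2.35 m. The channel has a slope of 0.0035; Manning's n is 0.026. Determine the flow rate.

For a triangular section with side slope z = 1.2: A = zy² = 1.2×2.35² = 6.627 m²; P = 2y√(1+z²) = 2×2.35×1.562 = 7.342 m.
Hydraulic radius R = A/P = 6.627/7.342 = 0.9027 m.
Manning's equation: Q = (1/n) A R^(2/3) S^(1/2) = (1/0.026) × 6.627 × 0.9027^(2/3) × 0.0035^(1/2) = 14.1 m³/s.

Q = 14.1 m³/s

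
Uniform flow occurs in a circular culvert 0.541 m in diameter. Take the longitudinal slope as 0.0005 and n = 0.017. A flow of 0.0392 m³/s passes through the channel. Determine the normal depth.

Manning's equation rearranged: A R^(2/3) = nQ / (1·√S) = 0.017 × 0.0392 / (√0.0005) = 0.0298.
At y = 0.226 m: A R^(2/3) = 0.02209 — low.
At y = 0.343 m: A R^(2/3) = 0.04419 — high.
At y = 0.268 m: A R^(2/3) = 0.02981 — close enough.

y_n = 0.268 m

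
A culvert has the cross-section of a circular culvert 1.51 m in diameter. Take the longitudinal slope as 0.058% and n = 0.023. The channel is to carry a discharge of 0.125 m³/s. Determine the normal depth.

Manning's equation rearranged: A R^(2/3) = nQ / (1·√S) = 0.023 × 0.125 / (√0.00058) = 0.1194.
Try y = 0.426 m: A R^(2/3) = 0.1625 — over.
Try y = 0.364 m: A R^(2/3) = 0.1192 — matches.

y_n = 0.364 m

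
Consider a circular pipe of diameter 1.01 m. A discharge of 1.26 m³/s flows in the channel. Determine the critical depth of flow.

At critical depth, Q² T / (g A³) = 1, i.e. A³/T = Q²/g = 1.26²/9.81 = 0.1618.
Trying y = 0.579 m: A³/T = 0.1073 — low.
Trying y = 0.751 m: A³/T = 0.2956 — high.
Trying y = 0.644 m: A³/T = 0.1614 — close enough.

y_c = 0.644 m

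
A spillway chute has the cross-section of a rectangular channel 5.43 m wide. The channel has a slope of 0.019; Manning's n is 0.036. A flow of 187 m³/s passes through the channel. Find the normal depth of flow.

Manning's equation rearranged: A R^(2/3) = nQ / (1·√S) = 0.036 × 187 / (√0.019) = 48.84.
At y = 7.32 m: A R^(2/3) = 62.68 — high.
At y = 4.38 m: A R^(2/3) = 33.56 — low.
At y = 5.94 m: A R^(2/3) = 48.84 — close enough.

y_n = 5.94 m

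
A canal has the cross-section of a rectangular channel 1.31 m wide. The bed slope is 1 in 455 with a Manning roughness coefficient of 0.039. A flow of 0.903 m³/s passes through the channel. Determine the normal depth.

y_n = 1.05 m

Manning's equation rearranged: A R^(2/3) = nQ / (1·√S) = 0.039 × 0.903 / (√0.002198) = 0.7512.
At y = 1.15 m: A R^(2/3) = 0.8413 — high.
At y = 0.805 m: A R^(2/3) = 0.5348 — low.
At y = 1.05 m: A R^(2/3) = 0.7509 — matches.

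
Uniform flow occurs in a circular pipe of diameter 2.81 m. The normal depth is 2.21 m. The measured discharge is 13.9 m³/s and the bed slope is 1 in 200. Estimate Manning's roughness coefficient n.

n = 0.024

For a circular section of diameter D = 2.81 m at depth y = 2.21 m, the central angle is θ = 2 arccos(1 − 2y/D) = 4.362 rad. Then A = (D²/8)(θ − sin θ) = 5.232 m² and P = Dθ/2 = 6.128 m.
Hydraulic radius R = A/P = 5.232/6.128 = 0.8538 m.
Rearranging Manning's equation: n = (1/Q) A R^(2/3) S^(1/2) = (1/13.9) × 5.232 × 0.8538^(2/3) × √0.005 = 0.024.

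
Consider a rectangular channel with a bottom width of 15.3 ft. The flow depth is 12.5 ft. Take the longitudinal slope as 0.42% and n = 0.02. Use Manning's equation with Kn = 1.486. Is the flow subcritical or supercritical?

subcritical

Flow area A = b·y = 15.3 × 12.5 = 191.2 ft². Wetted perimeter P = b + 2y = 15.3 + 2×12.5 = 40.3 ft.
Hydraulic radius R = A/P = 191.2/40.3 = 4.746 ft.
V = (1.486/n) R^(2/3) √S = (1.486/0.02) × 4.746^(2/3) × √0.0042 = 13.6 ft/s. Hydraulic depth D_h = A/T = 191.2/15.3 = 12.5 ft.
Froude number Fr = V/√(g·D_h) = 13.6/√(32.2×12.5) = 0.678, which is less than 1, so the flow is subcritical.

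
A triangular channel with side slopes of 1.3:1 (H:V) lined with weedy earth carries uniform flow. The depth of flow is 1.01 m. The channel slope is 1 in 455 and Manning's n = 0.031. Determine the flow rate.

Q = 1.09 m³/s

For a triangular section with side slope z = 1.3: A = zy² = 1.3×1.01² = 1.326 m²; P = 2y√(1+z²) = 2×1.01×1.64 = 3.313 m.
Hydraulic radius R = A/P = 1.326/3.313 = 0.4003 m.
Manning's equation: Q = (1/n) A R^(2/3) S^(1/2) = (1/0.031) × 1.326 × 0.4003^(2/3) × 0.002198^(1/2) = 1.09 m³/s.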